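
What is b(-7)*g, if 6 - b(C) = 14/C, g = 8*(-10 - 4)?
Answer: -896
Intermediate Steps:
g = -112 (g = 8*(-14) = -112)
b(C) = 6 - 14/C
b(-7)*g = (6 - 14/(-7))*(-112) = (6 - 14*(-⅐))*(-112) = (6 + 2)*(-112) = 8*(-112) = -896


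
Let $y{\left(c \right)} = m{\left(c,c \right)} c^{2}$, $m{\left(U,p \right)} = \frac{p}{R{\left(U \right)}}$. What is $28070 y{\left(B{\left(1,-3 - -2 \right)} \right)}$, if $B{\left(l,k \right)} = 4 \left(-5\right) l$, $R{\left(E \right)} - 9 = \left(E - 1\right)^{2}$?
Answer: $- \frac{4491200}{9} \approx -4.9902 \cdot 10^{5}$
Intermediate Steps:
$R{\left(E \right)} = 9 + \left(-1 + E\right)^{2}$ ($R{\left(E \right)} = 9 + \left(E - 1\right)^{2} = 9 + \left(-1 + E\right)^{2}$)
$m{\left(U,p \right)} = \frac{p}{9 + \left(-1 + U\right)^{2}}$
$B{\left(l,k \right)} = - 20 l$
$y{\left(c \right)} = \frac{c^{3}}{9 + \left(-1 + c\right)^{2}}$ ($y{\left(c \right)} = \frac{c}{9 + \left(-1 + c\right)^{2}} c^{2} = \frac{c^{3}}{9 + \left(-1 + c\right)^{2}}$)
$28070 y{\left(B{\left(1,-3 - -2 \right)} \right)} = 28070 \frac{\left(\left(-20\right) 1\right)^{3}}{9 + \left(-1 - 20\right)^{2}} = 28070 \frac{\left(-20\right)^{3}}{9 + \left(-1 - 20\right)^{2}} = 28070 \left(- \frac{8000}{9 + \left(-21\right)^{2}}\right) = 28070 \left(- \frac{8000}{9 + 441}\right) = 28070 \left(- \frac{8000}{450}\right) = 28070 \left(\left(-8000\right) \frac{1}{450}\right) = 28070 \left(- \frac{160}{9}\right) = - \frac{4491200}{9}$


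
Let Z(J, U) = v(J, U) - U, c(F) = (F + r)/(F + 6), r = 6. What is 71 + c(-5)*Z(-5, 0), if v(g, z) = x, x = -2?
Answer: 69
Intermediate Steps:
v(g, z) = -2
c(F) = 1 (c(F) = (F + 6)/(F + 6) = (6 + F)/(6 + F) = 1)
Z(J, U) = -2 - U
71 + c(-5)*Z(-5, 0) = 71 + 1*(-2 - 1*0) = 71 + 1*(-2 + 0) = 71 + 1*(-2) = 71 - 2 = 69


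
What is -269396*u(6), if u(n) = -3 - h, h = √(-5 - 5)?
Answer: 808188 + 269396*I*√10 ≈ 8.0819e+5 + 8.5191e+5*I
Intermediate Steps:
h = I*√10 (h = √(-10) = I*√10 ≈ 3.1623*I)
u(n) = -3 - I*√10
-269396*u(6) = -269396*(-3 - I*√10) = 808188 + 269396*I*√10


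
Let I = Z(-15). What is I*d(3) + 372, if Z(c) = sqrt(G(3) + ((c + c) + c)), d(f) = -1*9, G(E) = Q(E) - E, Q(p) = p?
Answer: 372 - 27*I*sqrt(5) ≈ 372.0 - 60.374*I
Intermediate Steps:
G(E) = 0 (G(E) = E - E = 0)
d(f) = -9
Z(c) = sqrt(3)*sqrt(c) (Z(c) = sqrt(0 + ((c + c) + c)) = sqrt(0 + (2*c + c)) = sqrt(0 + 3*c) = sqrt(3*c) = sqrt(3)*sqrt(c))
I = 3*I*sqrt(5) (I = sqrt(3)*sqrt(-15) = sqrt(3)*(I*sqrt(15)) = 3*I*sqrt(5) ≈ 6.7082*I)
I*d(3) + 372 = (3*I*sqrt(5))*(-9) + 372 = -27*I*sqrt(5) + 372 = 372 - 27*I*sqrt(5)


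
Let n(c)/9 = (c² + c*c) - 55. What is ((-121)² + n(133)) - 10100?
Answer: 322448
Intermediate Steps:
n(c) = -495 + 18*c² (n(c) = 9*((c² + c*c) - 55) = 9*((c² + c²) - 55) = 9*(2*c² - 55) = 9*(-55 + 2*c²) = -495 + 18*c²)
((-121)² + n(133)) - 10100 = ((-121)² + (-495 + 18*133²)) - 10100 = (14641 + (-495 + 18*17689)) - 10100 = (14641 + (-495 + 318402)) - 10100 = (14641 + 317907) - 10100 = 332548 - 10100 = 322448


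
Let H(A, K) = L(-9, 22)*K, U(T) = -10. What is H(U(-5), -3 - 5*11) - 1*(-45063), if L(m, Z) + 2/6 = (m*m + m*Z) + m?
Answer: 157171/3 ≈ 52390.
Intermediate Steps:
L(m, Z) = -⅓ + m + m² + Z*m (L(m, Z) = -⅓ + ((m*m + m*Z) + m) = -⅓ + ((m² + Z*m) + m) = -⅓ + (m + m² + Z*m) = -⅓ + m + m² + Z*m)
H(A, K) = -379*K/3 (H(A, K) = (-⅓ - 9 + (-9)² + 22*(-9))*K = (-⅓ - 9 + 81 - 198)*K = -379*K/3)
H(U(-5), -3 - 5*11) - 1*(-45063) = -379*(-3 - 5*11)/3 - 1*(-45063) = -379*(-3 - 55)/3 + 45063 = -379/3*(-58) + 45063 = 21982/3 + 45063 = 157171/3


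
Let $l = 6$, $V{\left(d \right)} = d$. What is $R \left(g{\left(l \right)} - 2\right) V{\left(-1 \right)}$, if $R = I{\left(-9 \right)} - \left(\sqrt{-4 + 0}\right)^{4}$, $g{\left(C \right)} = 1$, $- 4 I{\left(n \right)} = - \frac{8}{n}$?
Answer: $- \frac{146}{9} \approx -16.222$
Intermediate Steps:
$I{\left(n \right)} = \frac{2}{n}$ ($I{\left(n \right)} = - \frac{\left(-8\right) \frac{1}{n}}{4} = \frac{2}{n}$)
$R = - \frac{146}{9}$ ($R = \frac{2}{-9} - \left(\sqrt{-4 + 0}\right)^{4} = 2 \left(- \frac{1}{9}\right) - \left(\sqrt{-4}\right)^{4} = - \frac{2}{9} - \left(2 i\right)^{4} = - \frac{2}{9} - 16 = - \frac{146}{9} \approx -16.222$)
$R \left(g{\left(l \right)} - 2\right) V{\left(-1 \right)} = - \frac{146 \left(1 - 2\right) \left(-1\right)}{9} = - \frac{146 \left(\left(-1\right) \left(-1\right)\right)}{9} = \left(- \frac{146}{9}\right) 1 = - \frac{146}{9}$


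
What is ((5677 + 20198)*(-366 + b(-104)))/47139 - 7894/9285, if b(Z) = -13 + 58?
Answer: -25830721547/145895205 ≈ -177.05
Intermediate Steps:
b(Z) = 45
((5677 + 20198)*(-366 + b(-104)))/47139 - 7894/9285 = ((5677 + 20198)*(-366 + 45))/47139 - 7894/9285 = (25875*(-321))*(1/47139) - 7894*1/9285 = -8305875*1/47139 - 7894/9285 = -2768625/15713 - 7894/9285 = -25830721547/145895205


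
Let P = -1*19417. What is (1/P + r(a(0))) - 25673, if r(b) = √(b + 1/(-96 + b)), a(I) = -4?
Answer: -498492642/19417 + I*√401/10 ≈ -25673.0 + 2.0025*I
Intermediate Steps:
P = -19417
(1/P + r(a(0))) - 25673 = (1/(-19417) + √((1 - 4*(-96 - 4))/(-96 - 4))) - 25673 = (-1/19417 + √((1 - 4*(-100))/(-100))) - 25673 = (-1/19417 + √(-(1 + 400)/100)) - 25673 = (-1/19417 + √(-1/100*401)) - 25673 = (-1/19417 + √(-401/100)) - 25673 = (-1/19417 + I*√401/10) - 25673 = -498492642/19417 + I*√401/10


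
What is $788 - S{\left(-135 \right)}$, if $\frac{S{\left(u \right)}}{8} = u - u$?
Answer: $788$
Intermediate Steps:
$S{\left(u \right)} = 0$ ($S{\left(u \right)} = 8 \left(u - u\right) = 8 \cdot 0 = 0$)
$788 - S{\left(-135 \right)} = 788 - 0 = 788 + 0 = 788$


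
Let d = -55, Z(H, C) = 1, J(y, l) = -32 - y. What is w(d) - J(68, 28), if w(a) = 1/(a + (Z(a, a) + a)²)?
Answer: 286101/2861 ≈ 100.00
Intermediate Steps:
w(a) = 1/(a + (1 + a)²)
w(d) - J(68, 28) = 1/(-55 + (1 - 55)²) - (-32 - 1*68) = 1/(-55 + (-54)²) - (-32 - 68) = 1/(-55 + 2916) - 1*(-100) = 1/2861 + 100 = 286101/2861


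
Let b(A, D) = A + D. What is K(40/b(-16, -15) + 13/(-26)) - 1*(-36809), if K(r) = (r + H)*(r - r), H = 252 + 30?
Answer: 36809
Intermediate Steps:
H = 282
K(r) = 0 (K(r) = (r + 282)*(r - r) = (282 + r)*0 = 0)
K(40/b(-16, -15) + 13/(-26)) - 1*(-36809) = 0 - 1*(-36809) = 0 + 36809 = 36809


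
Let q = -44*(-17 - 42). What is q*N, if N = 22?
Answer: 57112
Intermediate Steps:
q = 2596 (q = -44*(-59) = 2596)
q*N = 2596*22 = 57112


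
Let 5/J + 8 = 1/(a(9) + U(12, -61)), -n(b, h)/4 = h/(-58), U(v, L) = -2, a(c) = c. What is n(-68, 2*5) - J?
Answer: 423/319 ≈ 1.3260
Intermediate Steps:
n(b, h) = 2*h/29 (n(b, h) = -4*h/(-58) = -4*h*(-1)/58 = -(-2)*h/29 = 2*h/29)
J = -7/11 (J = 5/(-8 + 1/(9 - 2)) = 5/(-8 + 1/7) = 5/(-55/7) = 5*(-7/55) = -7/11 ≈ -0.63636)
n(-68, 2*5) - J = 2*(2*5)/29 - 1*(-7/11) = (2/29)*10 + 7/11 = 20/29 + 7/11 = 423/319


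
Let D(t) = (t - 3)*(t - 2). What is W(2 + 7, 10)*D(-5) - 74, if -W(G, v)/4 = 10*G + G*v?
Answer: -40394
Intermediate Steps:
W(G, v) = -40*G - 4*G*v (W(G, v) = -4*(10*G + G*v) = -40*G - 4*G*v)
D(t) = (-3 + t)*(-2 + t)
W(2 + 7, 10)*D(-5) - 74 = (-4*(2 + 7)*(10 + 10))*(6 + (-5)**2 - 5*(-5)) - 74 = (-4*9*20)*(6 + 25 + 25) - 74 = -720*56 - 74 = -40320 - 74 = -40394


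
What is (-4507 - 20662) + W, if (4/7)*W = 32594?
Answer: 63741/2 ≈ 31871.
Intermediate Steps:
W = 114079/2 (W = (7/4)*32594 = 114079/2 ≈ 57040.)
(-4507 - 20662) + W = (-4507 - 20662) + 114079/2 = -25169 + 114079/2 = 63741/2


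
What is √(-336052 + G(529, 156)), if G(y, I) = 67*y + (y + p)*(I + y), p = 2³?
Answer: 2*√16809 ≈ 259.30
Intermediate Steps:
p = 8
G(y, I) = 67*y + (8 + y)*(I + y) (G(y, I) = 67*y + (y + 8)*(I + y) = 67*y + (8 + y)*(I + y))
√(-336052 + G(529, 156)) = √(-336052 + (529² + 8*156 + 75*529 + 156*529)) = √(-336052 + (279841 + 1248 + 39675 + 82524)) = √(-336052 + 403288) = √67236 = 2*√16809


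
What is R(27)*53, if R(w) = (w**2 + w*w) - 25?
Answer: 75949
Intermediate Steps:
R(w) = -25 + 2*w**2 (R(w) = (w**2 + w**2) - 25 = 2*w**2 - 25 = -25 + 2*w**2)
R(27)*53 = (-25 + 2*27**2)*53 = (-25 + 2*729)*53 = (-25 + 1458)*53 = 1433*53 = 75949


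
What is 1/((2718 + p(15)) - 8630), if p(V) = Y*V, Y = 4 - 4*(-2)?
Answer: -1/5732 ≈ -0.00017446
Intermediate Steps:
Y = 12 (Y = 4 + 8 = 12)
p(V) = 12*V
1/((2718 + p(15)) - 8630) = 1/((2718 + 12*15) - 8630) = 1/((2718 + 180) - 8630) = 1/(2898 - 8630) = 1/(-5732) = -1/5732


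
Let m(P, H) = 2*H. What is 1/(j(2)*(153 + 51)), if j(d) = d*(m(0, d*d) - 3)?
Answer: 1/2040 ≈ 0.00049020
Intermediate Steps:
j(d) = d*(-3 + 2*d**2) (j(d) = d*(2*(d*d) - 3) = d*(2*d**2 - 3) = d*(-3 + 2*d**2))
1/(j(2)*(153 + 51)) = 1/((2*(-3 + 2*2**2))*(153 + 51)) = 1/((2*(-3 + 2*4))*204) = 1/((2*(-3 + 8))*204) = 1/((2*5)*204) = 1/(10*204) = 1/2040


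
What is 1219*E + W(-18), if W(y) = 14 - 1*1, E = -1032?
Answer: -1257995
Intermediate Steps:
W(y) = 13 (W(y) = 14 - 1 = 13)
1219*E + W(-18) = 1219*(-1032) + 13 = -1258008 + 13 = -1257995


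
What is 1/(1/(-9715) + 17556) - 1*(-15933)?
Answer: 2717477345602/170556539 ≈ 15933.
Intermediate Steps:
1/(1/(-9715) + 17556) - 1*(-15933) = 1/(-1/9715 + 17556) + 15933 = 1/(170556539/9715) + 15933 = 9715/170556539 + 15933 = 2717477345602/170556539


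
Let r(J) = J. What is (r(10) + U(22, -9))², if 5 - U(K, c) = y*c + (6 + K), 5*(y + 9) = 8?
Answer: 158404/25 ≈ 6336.2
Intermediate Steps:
y = -37/5 (y = -9 + (⅕)*8 = -9 + 8/5 = -37/5 ≈ -7.4000)
U(K, c) = -1 - K + 37*c/5 (U(K, c) = 5 - (-37*c/5 + (6 + K)) = 5 - (6 + K - 37*c/5) = 5 + (-6 - K + 37*c/5) = -1 - K + 37*c/5)
(r(10) + U(22, -9))² = (10 + (-1 - 1*22 + (37/5)*(-9)))² = (10 + (-1 - 22 - 333/5))² = (10 - 448/5)² = (-398/5)² = 158404/25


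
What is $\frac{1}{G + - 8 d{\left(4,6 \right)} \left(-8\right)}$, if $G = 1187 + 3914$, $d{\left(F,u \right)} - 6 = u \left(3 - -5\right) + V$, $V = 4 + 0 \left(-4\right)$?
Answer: $\frac{1}{8813} \approx 0.00011347$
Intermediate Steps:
$V = 4$ ($V = 4 + 0 = 4$)
$d{\left(F,u \right)} = 10 + 8 u$ ($d{\left(F,u \right)} = 6 + \left(u \left(3 - -5\right) + 4\right) = 6 + \left(u \left(3 + 5\right) + 4\right) = 6 + \left(u 8 + 4\right) = 6 + \left(8 u + 4\right) = 6 + \left(4 + 8 u\right) = 10 + 8 u$)
$G = 5101$
$\frac{1}{G + - 8 d{\left(4,6 \right)} \left(-8\right)} = \frac{1}{5101 + - 8 \left(10 + 8 \cdot 6\right) \left(-8\right)} = \frac{1}{5101 + - 8 \left(10 + 48\right) \left(-8\right)} = \frac{1}{5101 + \left(-8\right) 58 \left(-8\right)} = \frac{1}{5101 - -3712} = \frac{1}{5101 + 3712} = \frac{1}{8813}$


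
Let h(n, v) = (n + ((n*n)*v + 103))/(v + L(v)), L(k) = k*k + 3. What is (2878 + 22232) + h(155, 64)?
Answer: 106070788/4163 ≈ 25479.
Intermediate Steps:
L(k) = 3 + k² (L(k) = k² + 3 = 3 + k²)
h(n, v) = (103 + n + v*n²)/(3 + v + v²) (h(n, v) = (n + ((n*n)*v + 103))/(v + (3 + v²)) = (n + (n²*v + 103))/(3 + v + v²) = (n + (v*n² + 103))/(3 + v + v²) = (n + (103 + v*n²))/(3 + v + v²) = (103 + n + v*n²)/(3 + v + v²))
(2878 + 22232) + h(155, 64) = (2878 + 22232) + (103 + 155 + 64*155²)/(3 + 64 + 64²) = 25110 + (103 + 155 + 64*24025)/(3 + 64 + 4096) = 25110 + (103 + 155 + 1537600)/4163 = 25110 + (1/4163)*1537858 = 25110 + 1537858/4163 = 106070788/4163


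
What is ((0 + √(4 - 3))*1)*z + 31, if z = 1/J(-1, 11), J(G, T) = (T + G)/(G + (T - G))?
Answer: 321/10 ≈ 32.100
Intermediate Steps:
J(G, T) = (G + T)/T
z = 11/10 (z = 1/((-1 + 11)/11) = 1/((1/11)*10) = 1/(10/11) = 11/10 ≈ 1.1000)
((0 + √(4 - 3))*1)*z + 31 = ((0 + √(4 - 3))*1)*(11/10) + 31 = ((0 + √1)*1)*(11/10) + 31 = ((0 + 1)*1)*(11/10) + 31 = (1*1)*(11/10) + 31 = 1*(11/10) + 31 = 11/10 + 31 = 321/10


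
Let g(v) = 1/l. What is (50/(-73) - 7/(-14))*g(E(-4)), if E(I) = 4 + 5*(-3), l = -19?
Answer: 27/2774 ≈ 0.0097332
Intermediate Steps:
E(I) = -11 (E(I) = 4 - 15 = -11)
g(v) = -1/19 (g(v) = 1/(-19) = -1/19)
(50/(-73) - 7/(-14))*g(E(-4)) = (50/(-73) - 7/(-14))*(-1/19) = (50*(-1/73) - 7*(-1/14))*(-1/19) = (-50/73 + ½)*(-1/19) = -27/146*(-1/19) = 27/2774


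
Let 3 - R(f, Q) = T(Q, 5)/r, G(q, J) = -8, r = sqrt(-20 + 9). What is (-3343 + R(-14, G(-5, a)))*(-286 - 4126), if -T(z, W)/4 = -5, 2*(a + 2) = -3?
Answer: 14736080 - 88240*I*sqrt(11)/11 ≈ 1.4736e+7 - 26605.0*I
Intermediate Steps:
a = -7/2 (a = -2 + (1/2)*(-3) = -2 - 3/2 = -7/2 ≈ -3.5000)
T(z, W) = 20 (T(z, W) = -4*(-5) = 20)
r = I*sqrt(11) (r = sqrt(-11) = I*sqrt(11) ≈ 3.3166*I)
R(f, Q) = 3 + 20*I*sqrt(11)/11 (R(f, Q) = 3 - 20/(I*sqrt(11)) = 3 - 20*(-I*sqrt(11)/11) = 3 - (-20)*I*sqrt(11)/11 = 3 + 20*I*sqrt(11)/11)
(-3343 + R(-14, G(-5, a)))*(-286 - 4126) = (-3343 + (3 + 20*I*sqrt(11)/11))*(-286 - 4126) = (-3340 + 20*I*sqrt(11)/11)*(-4412) = 14736080 - 88240*I*sqrt(11)/11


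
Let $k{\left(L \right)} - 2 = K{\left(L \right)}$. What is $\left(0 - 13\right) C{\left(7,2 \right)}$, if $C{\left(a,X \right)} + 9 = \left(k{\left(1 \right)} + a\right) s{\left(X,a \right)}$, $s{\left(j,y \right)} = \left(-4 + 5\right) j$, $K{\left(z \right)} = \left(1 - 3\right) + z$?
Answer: $-91$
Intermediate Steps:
$K{\left(z \right)} = -2 + z$
$s{\left(j,y \right)} = j$ ($s{\left(j,y \right)} = 1 j = j$)
$k{\left(L \right)} = L$ ($k{\left(L \right)} = 2 + \left(-2 + L\right) = L$)
$C{\left(a,X \right)} = -9 + X \left(1 + a\right)$ ($C{\left(a,X \right)} = -9 + \left(1 + a\right) X = -9 + X \left(1 + a\right)$)
$\left(0 - 13\right) C{\left(7,2 \right)} = \left(0 - 13\right) \left(-9 + 2 + 2 \cdot 7\right) = - 13 \left(-9 + 2 + 14\right) = \left(-13\right) 7 = -91$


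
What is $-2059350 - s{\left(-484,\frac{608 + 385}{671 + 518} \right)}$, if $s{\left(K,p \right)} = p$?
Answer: $- \frac{2448568143}{1189} \approx -2.0594 \cdot 10^{6}$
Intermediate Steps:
$-2059350 - s{\left(-484,\frac{608 + 385}{671 + 518} \right)} = -2059350 - \frac{608 + 385}{671 + 518} = -2059350 - \frac{993}{1189} = - \frac{2448568143}{1189}$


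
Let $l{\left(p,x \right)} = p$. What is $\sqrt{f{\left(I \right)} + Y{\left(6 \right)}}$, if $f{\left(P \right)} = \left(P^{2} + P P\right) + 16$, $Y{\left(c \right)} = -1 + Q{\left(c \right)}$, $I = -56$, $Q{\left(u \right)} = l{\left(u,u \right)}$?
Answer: $\sqrt{6293} \approx 79.328$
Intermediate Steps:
$Q{\left(u \right)} = u$
$Y{\left(c \right)} = -1 + c$
$f{\left(P \right)} = 16 + 2 P^{2}$ ($f{\left(P \right)} = \left(P^{2} + P^{2}\right) + 16 = 2 P^{2} + 16 = 16 + 2 P^{2}$)
$\sqrt{f{\left(I \right)} + Y{\left(6 \right)}} = \sqrt{\left(16 + 2 \left(-56\right)^{2}\right) + \left(-1 + 6\right)} = \sqrt{\left(16 + 2 \cdot 3136\right) + 5} = \sqrt{\left(16 + 6272\right) + 5} = \sqrt{6288 + 5} = \sqrt{6293}$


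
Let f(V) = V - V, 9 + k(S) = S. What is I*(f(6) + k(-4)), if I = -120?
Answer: 1560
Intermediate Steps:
k(S) = -9 + S
f(V) = 0
I*(f(6) + k(-4)) = -120*(0 + (-9 - 4)) = -120*(0 - 13) = -120*(-13) = 1560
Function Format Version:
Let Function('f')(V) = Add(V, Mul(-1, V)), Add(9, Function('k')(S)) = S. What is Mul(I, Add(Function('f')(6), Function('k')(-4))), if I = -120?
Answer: 1560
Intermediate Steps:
Function('k')(S) = Add(-9, S)
Function('f')(V) = 0
Mul(I, Add(Function('f')(6), Function('k')(-4))) = Mul(-120, Add(0, Add(-9, -4))) = Mul(-120, Add(0, -13)) = Mul(-120, -13) = 1560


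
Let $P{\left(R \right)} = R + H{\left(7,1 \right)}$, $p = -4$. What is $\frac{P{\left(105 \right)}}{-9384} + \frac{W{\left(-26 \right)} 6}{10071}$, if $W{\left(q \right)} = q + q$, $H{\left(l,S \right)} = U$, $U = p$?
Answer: $- \frac{438331}{10500696} \approx -0.041743$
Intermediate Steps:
$U = -4$
$H{\left(l,S \right)} = -4$
$W{\left(q \right)} = 2 q$
$P{\left(R \right)} = -4 + R$ ($P{\left(R \right)} = R - 4 = -4 + R$)
$\frac{P{\left(105 \right)}}{-9384} + \frac{W{\left(-26 \right)} 6}{10071} = \frac{-4 + 105}{-9384} + \frac{2 \left(-26\right) 6}{10071} = 101 \left(- \frac{1}{9384}\right) + \left(-52\right) 6 \cdot \frac{1}{10071} = - \frac{101}{9384} - \frac{104}{3357} = - \frac{438331}{10500696}$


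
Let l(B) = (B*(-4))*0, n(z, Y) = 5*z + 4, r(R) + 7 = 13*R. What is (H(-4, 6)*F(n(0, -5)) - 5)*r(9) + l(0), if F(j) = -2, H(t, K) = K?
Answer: -1870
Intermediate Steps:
r(R) = -7 + 13*R
n(z, Y) = 4 + 5*z
l(B) = 0 (l(B) = -4*B*0 = 0)
(H(-4, 6)*F(n(0, -5)) - 5)*r(9) + l(0) = (6*(-2) - 5)*(-7 + 13*9) + 0 = (-12 - 5)*(-7 + 117) + 0 = -17*110 + 0 = -1870 + 0 = -1870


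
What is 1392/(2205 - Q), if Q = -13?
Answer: 696/1109 ≈ 0.62759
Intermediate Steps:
1392/(2205 - Q) = 1392/(2205 - 1*(-13)) = 1392/(2205 + 13) = 1392/2218 = 1392*(1/2218) = 696/1109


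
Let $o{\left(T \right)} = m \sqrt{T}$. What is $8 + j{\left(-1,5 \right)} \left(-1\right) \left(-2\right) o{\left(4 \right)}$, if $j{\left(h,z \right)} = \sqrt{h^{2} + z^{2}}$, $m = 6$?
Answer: $8 + 24 \sqrt{26} \approx 130.38$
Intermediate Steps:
$o{\left(T \right)} = 6 \sqrt{T}$
$8 + j{\left(-1,5 \right)} \left(-1\right) \left(-2\right) o{\left(4 \right)} = 8 + \sqrt{\left(-1\right)^{2} + 5^{2}} \left(-1\right) \left(-2\right) 6 \sqrt{4} = 8 + \sqrt{1 + 25} \cdot 2 \cdot 6 \cdot 2 = 8 + \sqrt{26} \cdot 2 \cdot 12 = 8 + \sqrt{26} \cdot 24 = 8 + 24 \sqrt{26}$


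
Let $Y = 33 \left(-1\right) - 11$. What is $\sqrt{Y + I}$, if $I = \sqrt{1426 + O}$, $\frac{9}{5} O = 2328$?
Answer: $\frac{\sqrt{-396 + 3 \sqrt{24474}}}{3} \approx 2.8543$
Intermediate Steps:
$O = \frac{3880}{3}$ ($O = \frac{5}{9} \cdot 2328 = \frac{3880}{3} \approx 1293.3$)
$Y = -44$ ($Y = -33 - 11 = -44$)
$I = \frac{\sqrt{24474}}{3}$ ($I = \sqrt{1426 + \frac{3880}{3}} = \sqrt{\frac{8158}{3}} = \frac{\sqrt{24474}}{3} \approx 52.147$)
$\sqrt{Y + I} = \sqrt{-44 + \frac{\sqrt{24474}}{3}}$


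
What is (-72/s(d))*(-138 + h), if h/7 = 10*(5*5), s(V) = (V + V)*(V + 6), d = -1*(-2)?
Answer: -3627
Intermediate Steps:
d = 2
s(V) = 2*V*(6 + V) (s(V) = (2*V)*(6 + V) = 2*V*(6 + V))
h = 1750 (h = 7*(10*(5*5)) = 7*(10*25) = 7*250 = 1750)
(-72/s(d))*(-138 + h) = (-72*1/(4*(6 + 2)))*(-138 + 1750) = -72/(2*2*8)*1612 = -72/32*1612 = -72*1/32*1612 = -9/4*1612 = -3627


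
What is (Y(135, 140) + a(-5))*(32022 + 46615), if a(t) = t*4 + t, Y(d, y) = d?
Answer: 8650070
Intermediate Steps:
a(t) = 5*t (a(t) = 4*t + t = 5*t)
(Y(135, 140) + a(-5))*(32022 + 46615) = (135 + 5*(-5))*(32022 + 46615) = (135 - 25)*78637 = 110*78637 = 8650070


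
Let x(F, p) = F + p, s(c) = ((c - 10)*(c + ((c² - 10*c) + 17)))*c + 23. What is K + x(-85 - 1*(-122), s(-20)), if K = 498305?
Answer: 856565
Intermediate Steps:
s(c) = 23 + c*(-10 + c)*(17 + c² - 9*c) (s(c) = ((-10 + c)*(c + (17 + c² - 10*c)))*c + 23 = ((-10 + c)*(17 + c² - 9*c))*c + 23 = c*(-10 + c)*(17 + c² - 9*c) + 23 = 23 + c*(-10 + c)*(17 + c² - 9*c))
K + x(-85 - 1*(-122), s(-20)) = 498305 + ((-85 - 1*(-122)) + (23 + (-20)⁴ - 170*(-20) - 19*(-20)³ + 107*(-20)²)) = 498305 + ((-85 + 122) + (23 + 160000 + 3400 - 19*(-8000) + 107*400)) = 498305 + (37 + (23 + 160000 + 3400 + 152000 + 42800)) = 498305 + (37 + 358223) = 498305 + 358260 = 856565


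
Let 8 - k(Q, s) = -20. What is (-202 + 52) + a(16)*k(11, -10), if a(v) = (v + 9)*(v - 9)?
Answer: 4750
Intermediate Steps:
k(Q, s) = 28 (k(Q, s) = 8 - 1*(-20) = 8 + 20 = 28)
a(v) = (-9 + v)*(9 + v) (a(v) = (9 + v)*(-9 + v) = (-9 + v)*(9 + v))
(-202 + 52) + a(16)*k(11, -10) = (-202 + 52) + (-81 + 16²)*28 = -150 + (-81 + 256)*28 = -150 + 175*28 = -150 + 4900 = 4750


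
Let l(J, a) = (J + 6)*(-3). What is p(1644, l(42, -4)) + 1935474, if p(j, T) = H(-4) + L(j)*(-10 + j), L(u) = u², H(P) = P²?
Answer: 4418206114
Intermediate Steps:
l(J, a) = -18 - 3*J (l(J, a) = (6 + J)*(-3) = -18 - 3*J)
p(j, T) = 16 + j²*(-10 + j) (p(j, T) = (-4)² + j²*(-10 + j) = 16 + j²*(-10 + j))
p(1644, l(42, -4)) + 1935474 = (16 + 1644³ - 10*1644²) + 1935474 = (16 + 4443297984 - 10*2702736) + 1935474 = (16 + 4443297984 - 27027360) + 1935474 = 4416270640 + 1935474 = 4418206114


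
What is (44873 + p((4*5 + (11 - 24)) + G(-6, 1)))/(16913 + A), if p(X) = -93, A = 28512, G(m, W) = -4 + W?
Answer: 8956/9085 ≈ 0.98580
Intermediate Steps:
(44873 + p((4*5 + (11 - 24)) + G(-6, 1)))/(16913 + A) = (44873 - 93)/(16913 + 28512) = 44780/45425 = 44780*(1/45425) = 8956/9085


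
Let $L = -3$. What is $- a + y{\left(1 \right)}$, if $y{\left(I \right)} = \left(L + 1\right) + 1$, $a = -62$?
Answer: $61$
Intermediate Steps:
$y{\left(I \right)} = -1$ ($y{\left(I \right)} = \left(-3 + 1\right) + 1 = -2 + 1 = -1$)
$- a + y{\left(1 \right)} = \left(-1\right) \left(-62\right) - 1 = 62 - 1 = 61$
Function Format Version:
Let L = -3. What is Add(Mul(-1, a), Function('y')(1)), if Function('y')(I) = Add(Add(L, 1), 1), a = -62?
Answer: 61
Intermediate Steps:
Function('y')(I) = -1 (Function('y')(I) = Add(Add(-3, 1), 1) = Add(-2, 1) = -1)
Add(Mul(-1, a), Function('y')(1)) = Add(Mul(-1, -62), -1) = Add(62, -1) = 61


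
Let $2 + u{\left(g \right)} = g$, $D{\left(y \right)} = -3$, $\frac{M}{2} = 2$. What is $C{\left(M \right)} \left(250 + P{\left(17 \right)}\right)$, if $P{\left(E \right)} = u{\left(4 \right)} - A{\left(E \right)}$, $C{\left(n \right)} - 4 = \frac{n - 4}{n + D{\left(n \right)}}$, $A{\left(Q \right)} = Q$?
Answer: $940$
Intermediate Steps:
$M = 4$ ($M = 2 \cdot 2 = 4$)
$u{\left(g \right)} = -2 + g$
$C{\left(n \right)} = 4 + \frac{-4 + n}{-3 + n}$ ($C{\left(n \right)} = 4 + \frac{n - 4}{n - 3} = 4 + \frac{-4 + n}{-3 + n}$)
$P{\left(E \right)} = 2 - E$ ($P{\left(E \right)} = \left(-2 + 4\right) - E = 2 - E$)
$C{\left(M \right)} \left(250 + P{\left(17 \right)}\right) = \frac{-16 + 5 \cdot 4}{-3 + 4} \left(250 + \left(2 - 17\right)\right) = \frac{-16 + 20}{1} \left(250 + \left(2 - 17\right)\right) = 1 \cdot 4 \left(250 - 15\right) = 4 \cdot 235 = 940$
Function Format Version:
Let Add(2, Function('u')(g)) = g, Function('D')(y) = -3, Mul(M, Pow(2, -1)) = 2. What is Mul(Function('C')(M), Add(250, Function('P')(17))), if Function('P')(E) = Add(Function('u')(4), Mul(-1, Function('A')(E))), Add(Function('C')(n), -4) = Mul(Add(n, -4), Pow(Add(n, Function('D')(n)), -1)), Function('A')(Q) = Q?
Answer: 940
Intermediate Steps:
M = 4 (M = Mul(2, 2) = 4)
Function('u')(g) = Add(-2, g)
Function('C')(n) = Add(4, Mul(Pow(Add(-3, n), -1), Add(-4, n))) (Function('C')(n) = Add(4, Mul(Add(n, -4), Pow(Add(n, -3), -1))) = Add(4, Mul(Add(-4, n), Pow(Add(-3, n), -1))) = Add(4, Mul(Pow(Add(-3, n), -1), Add(-4, n))))
Function('P')(E) = Add(2, Mul(-1, E)) (Function('P')(E) = Add(Add(-2, 4), Mul(-1, E)) = Add(2, Mul(-1, E)))
Mul(Function('C')(M), Add(250, Function('P')(17))) = Mul(Mul(Pow(Add(-3, 4), -1), Add(-16, Mul(5, 4))), Add(250, Add(2, Mul(-1, 17)))) = Mul(Mul(Pow(1, -1), Add(-16, 20)), Add(250, Add(2, -17))) = Mul(Mul(1, 4), Add(250, -15)) = Mul(4, 235) = 940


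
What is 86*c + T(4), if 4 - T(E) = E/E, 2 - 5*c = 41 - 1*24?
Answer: -255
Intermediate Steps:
c = -3 (c = 2/5 - (41 - 1*24)/5 = 2/5 - (41 - 24)/5 = 2/5 - 1/5*17 = 2/5 - 17/5 = -3)
T(E) = 3 (T(E) = 4 - E/E = 4 - 1*1 = 4 - 1 = 3)
86*c + T(4) = 86*(-3) + 3 = -258 + 3 = -255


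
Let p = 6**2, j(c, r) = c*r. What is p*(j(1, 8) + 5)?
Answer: 468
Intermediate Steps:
p = 36
p*(j(1, 8) + 5) = 36*(1*8 + 5) = 36*(8 + 5) = 36*13 = 468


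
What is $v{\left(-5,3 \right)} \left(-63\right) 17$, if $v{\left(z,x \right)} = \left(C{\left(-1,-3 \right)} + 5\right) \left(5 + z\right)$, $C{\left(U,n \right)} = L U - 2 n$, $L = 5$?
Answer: $0$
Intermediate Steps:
$C{\left(U,n \right)} = - 2 n + 5 U$ ($C{\left(U,n \right)} = 5 U - 2 n = - 2 n + 5 U$)
$v{\left(z,x \right)} = 30 + 6 z$ ($v{\left(z,x \right)} = \left(\left(\left(-2\right) \left(-3\right) + 5 \left(-1\right)\right) + 5\right) \left(5 + z\right) = \left(\left(6 - 5\right) + 5\right) \left(5 + z\right) = \left(1 + 5\right) \left(5 + z\right) = 6 \left(5 + z\right) = 30 + 6 z$)
$v{\left(-5,3 \right)} \left(-63\right) 17 = \left(30 + 6 \left(-5\right)\right) \left(-63\right) 17 = \left(30 - 30\right) \left(-63\right) 17 = 0 \left(-63\right) 17 = 0 \cdot 17 = 0$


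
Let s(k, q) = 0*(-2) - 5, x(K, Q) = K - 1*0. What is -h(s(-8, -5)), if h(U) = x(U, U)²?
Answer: -25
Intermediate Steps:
x(K, Q) = K (x(K, Q) = K + 0 = K)
s(k, q) = -5 (s(k, q) = 0 - 5 = -5)
h(U) = U²
-h(s(-8, -5)) = -1*(-5)² = -1*25 = -25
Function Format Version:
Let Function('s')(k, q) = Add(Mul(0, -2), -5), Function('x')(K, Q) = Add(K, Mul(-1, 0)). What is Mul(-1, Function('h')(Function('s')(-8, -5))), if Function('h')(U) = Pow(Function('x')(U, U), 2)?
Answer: -25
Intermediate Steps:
Function('x')(K, Q) = K (Function('x')(K, Q) = Add(K, 0) = K)
Function('s')(k, q) = -5 (Function('s')(k, q) = Add(0, -5) = -5)
Function('h')(U) = Pow(U, 2)
Mul(-1, Function('h')(Function('s')(-8, -5))) = Mul(-1, Pow(-5, 2)) = Mul(-1, 25) = -25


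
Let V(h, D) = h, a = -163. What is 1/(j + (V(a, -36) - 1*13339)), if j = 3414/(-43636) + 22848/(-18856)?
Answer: -51425026/694407036659 ≈ -7.4056e-5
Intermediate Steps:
j = -66335607/51425026 (j = 3414*(-1/43636) + 22848*(-1/18856) = -1707/21818 - 2856/2357 = -66335607/51425026 ≈ -1.2899)
1/(j + (V(a, -36) - 1*13339)) = 1/(-66335607/51425026 + (-163 - 1*13339)) = 1/(-66335607/51425026 + (-163 - 13339)) = 1/(-66335607/51425026 - 13502) = 1/(-694407036659/51425026) = -51425026/694407036659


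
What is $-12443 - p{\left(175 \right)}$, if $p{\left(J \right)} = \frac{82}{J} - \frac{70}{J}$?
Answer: $- \frac{2177537}{175} \approx -12443.0$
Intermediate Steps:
$p{\left(J \right)} = \frac{12}{J}$
$-12443 - p{\left(175 \right)} = -12443 - \frac{12}{175} = - \frac{2177537}{175}$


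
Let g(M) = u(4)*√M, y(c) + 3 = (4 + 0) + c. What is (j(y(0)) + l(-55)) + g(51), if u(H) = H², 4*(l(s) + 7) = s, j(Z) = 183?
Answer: 649/4 + 16*√51 ≈ 276.51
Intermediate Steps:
y(c) = 1 + c (y(c) = -3 + ((4 + 0) + c) = -3 + (4 + c) = 1 + c)
l(s) = -7 + s/4
g(M) = 16*√M (g(M) = 4²*√M = 16*√M)
(j(y(0)) + l(-55)) + g(51) = (183 + (-7 + (¼)*(-55))) + 16*√51 = (183 + (-7 - 55/4)) + 16*√51 = (183 - 83/4) + 16*√51 = 649/4 + 16*√51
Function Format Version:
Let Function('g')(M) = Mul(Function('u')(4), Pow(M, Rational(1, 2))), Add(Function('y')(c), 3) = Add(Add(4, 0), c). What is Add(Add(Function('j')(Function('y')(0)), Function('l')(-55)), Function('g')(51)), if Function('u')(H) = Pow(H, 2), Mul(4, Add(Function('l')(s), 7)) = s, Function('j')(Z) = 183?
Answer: Add(Rational(649, 4), Mul(16, Pow(51, Rational(1, 2)))) ≈ 276.51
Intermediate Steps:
Function('y')(c) = Add(1, c) (Function('y')(c) = Add(-3, Add(Add(4, 0), c)) = Add(-3, Add(4, c)) = Add(1, c))
Function('l')(s) = Add(-7, Mul(Rational(1, 4), s))
Function('g')(M) = Mul(16, Pow(M, Rational(1, 2))) (Function('g')(M) = Mul(Pow(4, 2), Pow(M, Rational(1, 2))) = Mul(16, Pow(M, Rational(1, 2))))
Add(Add(Function('j')(Function('y')(0)), Function('l')(-55)), Function('g')(51)) = Add(Add(183, Add(-7, Mul(Rational(1, 4), -55))), Mul(16, Pow(51, Rational(1, 2)))) = Add(Add(183, Add(-7, Rational(-55, 4))), Mul(16, Pow(51, Rational(1, 2)))) = Add(Add(183, Rational(-83, 4)), Mul(16, Pow(51, Rational(1, 2)))) = Add(Rational(649, 4), Mul(16, Pow(51, Rational(1, 2))))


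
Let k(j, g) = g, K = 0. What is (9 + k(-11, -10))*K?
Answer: 0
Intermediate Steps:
(9 + k(-11, -10))*K = (9 - 10)*0 = -1*0 = 0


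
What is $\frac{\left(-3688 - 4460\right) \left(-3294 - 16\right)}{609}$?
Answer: $\frac{1284280}{29} \approx 44286.0$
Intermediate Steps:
$\frac{\left(-3688 - 4460\right) \left(-3294 - 16\right)}{609} = \left(-8148\right) \left(-3310\right) \frac{1}{609} = 26969880 \cdot \frac{1}{609} = \frac{1284280}{29}$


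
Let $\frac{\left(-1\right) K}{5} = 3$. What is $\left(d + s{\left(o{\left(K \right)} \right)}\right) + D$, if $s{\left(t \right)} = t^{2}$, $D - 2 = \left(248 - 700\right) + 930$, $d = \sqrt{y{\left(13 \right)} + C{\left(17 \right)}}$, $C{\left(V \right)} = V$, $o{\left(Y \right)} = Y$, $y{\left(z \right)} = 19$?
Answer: $711$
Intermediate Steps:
$K = -15$ ($K = \left(-5\right) 3 = -15$)
$d = 6$ ($d = \sqrt{19 + 17} = \sqrt{36} = 6$)
$D = 480$ ($D = 2 + \left(\left(248 - 700\right) + 930\right) = 2 + \left(-452 + 930\right) = 2 + 478 = 480$)
$\left(d + s{\left(o{\left(K \right)} \right)}\right) + D = \left(6 + \left(-15\right)^{2}\right) + 480 = \left(6 + 225\right) + 480 = 231 + 480 = 711$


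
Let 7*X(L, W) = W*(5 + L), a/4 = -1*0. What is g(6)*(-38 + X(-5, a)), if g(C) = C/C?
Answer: -38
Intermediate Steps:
a = 0 (a = 4*(-1*0) = 4*0 = 0)
g(C) = 1
X(L, W) = W*(5 + L)/7 (X(L, W) = (W*(5 + L))/7 = W*(5 + L)/7)
g(6)*(-38 + X(-5, a)) = 1*(-38 + (⅐)*0*(5 - 5)) = 1*(-38 + (⅐)*0*0) = 1*(-38 + 0) = 1*(-38) = -38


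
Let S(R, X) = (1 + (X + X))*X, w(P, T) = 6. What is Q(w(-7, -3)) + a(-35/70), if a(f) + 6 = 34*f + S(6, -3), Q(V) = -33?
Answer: -41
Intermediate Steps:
S(R, X) = X*(1 + 2*X) (S(R, X) = (1 + 2*X)*X = X*(1 + 2*X))
a(f) = 9 + 34*f (a(f) = -6 + (34*f - 3*(1 + 2*(-3))) = -6 + (34*f - 3*(1 - 6)) = -6 + (34*f - 3*(-5)) = -6 + (34*f + 15) = -6 + (15 + 34*f) = 9 + 34*f)
Q(w(-7, -3)) + a(-35/70) = -33 + (9 + 34*(-35/70)) = -33 + (9 + 34*(-35*1/70)) = -33 + (9 + 34*(-½)) = -33 + (9 - 17) = -33 - 8 = -41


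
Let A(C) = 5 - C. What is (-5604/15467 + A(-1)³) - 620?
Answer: -6254272/15467 ≈ -404.36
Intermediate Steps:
(-5604/15467 + A(-1)³) - 620 = (-5604/15467 + (5 - 1*(-1))³) - 620 = (-5604*1/15467 + (5 + 1)³) - 620 = (-5604/15467 + 6³) - 620 = (-5604/15467 + 216) - 620 = 3335268/15467 - 620 = -6254272/15467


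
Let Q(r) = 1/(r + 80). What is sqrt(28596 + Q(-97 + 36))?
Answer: 5*sqrt(412927)/19 ≈ 169.10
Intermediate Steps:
Q(r) = 1/(80 + r)
sqrt(28596 + Q(-97 + 36)) = sqrt(28596 + 1/(80 + (-97 + 36))) = sqrt(28596 + 1/(80 - 61)) = sqrt(28596 + 1/19) = sqrt(543325/19) = 5*sqrt(412927)/19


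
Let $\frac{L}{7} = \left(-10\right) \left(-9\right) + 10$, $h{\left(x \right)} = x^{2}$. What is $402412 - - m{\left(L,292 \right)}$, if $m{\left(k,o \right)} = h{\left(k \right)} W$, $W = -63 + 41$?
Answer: $-10377588$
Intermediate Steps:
$W = -22$
$L = 700$ ($L = 7 \left(\left(-10\right) \left(-9\right) + 10\right) = 7 \left(90 + 10\right) = 7 \cdot 100 = 700$)
$m{\left(k,o \right)} = - 22 k^{2}$ ($m{\left(k,o \right)} = k^{2} \left(-22\right) = - 22 k^{2}$)
$402412 - - m{\left(L,292 \right)} = 402412 - - \left(-22\right) 700^{2} = 402412 - - \left(-22\right) 490000 = 402412 - \left(-1\right) \left(-10780000\right) = 402412 - 10780000 = -10377588$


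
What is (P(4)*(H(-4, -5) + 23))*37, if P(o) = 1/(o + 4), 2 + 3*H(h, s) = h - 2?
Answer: 2257/24 ≈ 94.042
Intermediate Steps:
H(h, s) = -4/3 + h/3 (H(h, s) = -2/3 + (h - 2)/3 = -2/3 + (-2 + h)/3 = -2/3 + (-2/3 + h/3) = -4/3 + h/3)
P(o) = 1/(4 + o)
(P(4)*(H(-4, -5) + 23))*37 = (((-4/3 + (1/3)*(-4)) + 23)/(4 + 4))*37 = (((-4/3 - 4/3) + 23)/8)*37 = ((-8/3 + 23)/8)*37 = ((1/8)*(61/3))*37 = (61/24)*37 = 2257/24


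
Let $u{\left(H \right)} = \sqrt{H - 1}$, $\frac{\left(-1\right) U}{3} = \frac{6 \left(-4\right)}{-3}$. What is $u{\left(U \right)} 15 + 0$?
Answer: $75 i \approx 75.0 i$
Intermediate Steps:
$U = -24$ ($U = - 3 \frac{6 \left(-4\right)}{-3} = - 3 \left(\left(-24\right) \left(- \frac{1}{3}\right)\right) = \left(-3\right) 8 = -24$)
$u{\left(H \right)} = \sqrt{-1 + H}$
$u{\left(U \right)} 15 + 0 = \sqrt{-1 - 24} \cdot 15 + 0 = \sqrt{-25} \cdot 15 + 0 = 5 i 15 + 0 = 75 i + 0 = 75 i$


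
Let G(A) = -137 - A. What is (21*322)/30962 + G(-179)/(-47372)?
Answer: 79757265/366682966 ≈ 0.21751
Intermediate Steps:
(21*322)/30962 + G(-179)/(-47372) = (21*322)/30962 + (-137 - 1*(-179))/(-47372) = 6762*(1/30962) + (-137 + 179)*(-1/47372) = 3381/15481 + 42*(-1/47372) = 3381/15481 - 21/23686 = 79757265/366682966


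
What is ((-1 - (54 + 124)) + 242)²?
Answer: 3969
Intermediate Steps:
((-1 - (54 + 124)) + 242)² = ((-1 - 1*178) + 242)² = ((-1 - 178) + 242)² = (-179 + 242)² = 63² = 3969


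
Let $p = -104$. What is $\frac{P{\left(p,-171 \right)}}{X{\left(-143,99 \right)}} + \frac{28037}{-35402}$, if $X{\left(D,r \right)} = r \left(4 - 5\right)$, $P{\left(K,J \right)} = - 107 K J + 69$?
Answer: $\frac{22453607525}{1168266} \approx 19220.0$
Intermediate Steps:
$P{\left(K,J \right)} = 69 - 107 J K$ ($P{\left(K,J \right)} = - 107 J K + 69 = 69 - 107 J K$)
$X{\left(D,r \right)} = - r$ ($X{\left(D,r \right)} = r \left(-1\right) = - r$)
$\frac{P{\left(p,-171 \right)}}{X{\left(-143,99 \right)}} + \frac{28037}{-35402} = \frac{69 - \left(-18297\right) \left(-104\right)}{\left(-1\right) 99} + \frac{28037}{-35402} = \frac{69 - 1902888}{-99} + 28037 \left(- \frac{1}{35402}\right) = \left(-1902819\right) \left(- \frac{1}{99}\right) - \frac{28037}{35402} = \frac{634273}{33} - \frac{28037}{35402} = \frac{22453607525}{1168266}$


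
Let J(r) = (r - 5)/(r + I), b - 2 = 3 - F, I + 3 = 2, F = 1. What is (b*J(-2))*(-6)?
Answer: -56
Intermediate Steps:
I = -1 (I = -3 + 2 = -1)
b = 4 (b = 2 + (3 - 1*1) = 2 + (3 - 1) = 2 + 2 = 4)
J(r) = (-5 + r)/(-1 + r) (J(r) = (r - 5)/(r - 1) = (-5 + r)/(-1 + r))
(b*J(-2))*(-6) = (4*((-5 - 2)/(-1 - 2)))*(-6) = (4*(-7/(-3)))*(-6) = (4*(-1/3*(-7)))*(-6) = (4*(7/3))*(-6) = (28/3)*(-6) = -56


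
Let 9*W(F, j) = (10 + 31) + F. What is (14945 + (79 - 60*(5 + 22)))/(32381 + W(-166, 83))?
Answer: 30159/72826 ≈ 0.41412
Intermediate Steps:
W(F, j) = 41/9 + F/9 (W(F, j) = ((10 + 31) + F)/9 = (41 + F)/9 = 41/9 + F/9)
(14945 + (79 - 60*(5 + 22)))/(32381 + W(-166, 83)) = (14945 + (79 - 60*(5 + 22)))/(32381 + (41/9 + (1/9)*(-166))) = (14945 + (79 - 60*27))/(32381 + (41/9 - 166/9)) = (14945 + (79 - 1620))/(32381 - 125/9) = (14945 - 1541)/(291304/9) = 13404*(9/291304) = 30159/72826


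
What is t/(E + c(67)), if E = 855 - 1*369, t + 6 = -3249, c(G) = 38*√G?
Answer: -790965/69724 + 61845*√67/69724 ≈ -4.0838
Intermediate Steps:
t = -3255 (t = -6 - 3249 = -3255)
E = 486 (E = 855 - 369 = 486)
t/(E + c(67)) = -3255/(486 + 38*√67)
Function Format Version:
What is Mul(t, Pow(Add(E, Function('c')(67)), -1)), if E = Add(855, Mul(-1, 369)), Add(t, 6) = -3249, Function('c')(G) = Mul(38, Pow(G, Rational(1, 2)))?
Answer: Add(Rational(-790965, 69724), Mul(Rational(61845, 69724), Pow(67, Rational(1, 2)))) ≈ -4.0838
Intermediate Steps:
t = -3255 (t = Add(-6, -3249) = -3255)
E = 486 (E = Add(855, -369) = 486)
Mul(t, Pow(Add(E, Function('c')(67)), -1)) = Mul(-3255, Pow(Add(486, Mul(38, Pow(67, Rational(1, 2)))), -1))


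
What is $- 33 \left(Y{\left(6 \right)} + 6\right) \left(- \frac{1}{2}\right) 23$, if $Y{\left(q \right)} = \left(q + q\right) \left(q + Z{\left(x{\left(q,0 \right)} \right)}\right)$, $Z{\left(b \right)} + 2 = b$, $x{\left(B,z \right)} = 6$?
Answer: $47817$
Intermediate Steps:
$Z{\left(b \right)} = -2 + b$
$Y{\left(q \right)} = 2 q \left(4 + q\right)$ ($Y{\left(q \right)} = \left(q + q\right) \left(q + \left(-2 + 6\right)\right) = 2 q \left(q + 4\right) = 2 q \left(4 + q\right)$)
$- 33 \left(Y{\left(6 \right)} + 6\right) \left(- \frac{1}{2}\right) 23 = - 33 \left(2 \cdot 6 \left(4 + 6\right) + 6\right) \left(- \frac{1}{2}\right) 23 = - 33 \left(2 \cdot 6 \cdot 10 + 6\right) \left(\left(-1\right) \frac{1}{2}\right) 23 = - 33 \left(120 + 6\right) \left(- \frac{1}{2}\right) 23 = - 33 \cdot 126 \left(- \frac{1}{2}\right) 23 = \left(-33\right) \left(-63\right) 23 = 2079 \cdot 23 = 47817$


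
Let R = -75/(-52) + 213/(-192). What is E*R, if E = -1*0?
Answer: 0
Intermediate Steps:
E = 0
R = 277/832 (R = -75*(-1/52) + 213*(-1/192) = 75/52 - 71/64 = 277/832 ≈ 0.33293)
E*R = 0*(277/832) = 0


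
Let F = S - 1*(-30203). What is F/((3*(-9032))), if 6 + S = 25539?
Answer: -6967/3387 ≈ -2.0570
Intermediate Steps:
S = 25533 (S = -6 + 25539 = 25533)
F = 55736 (F = 25533 - 1*(-30203) = 25533 + 30203 = 55736)
F/((3*(-9032))) = 55736/((3*(-9032))) = 55736/(-27096) = 55736*(-1/27096) = -6967/3387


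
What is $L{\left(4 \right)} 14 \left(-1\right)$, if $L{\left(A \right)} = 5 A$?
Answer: $-280$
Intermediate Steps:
$L{\left(4 \right)} 14 \left(-1\right) = 5 \cdot 4 \cdot 14 \left(-1\right) = 20 \cdot 14 \left(-1\right) = 280 \left(-1\right) = -280$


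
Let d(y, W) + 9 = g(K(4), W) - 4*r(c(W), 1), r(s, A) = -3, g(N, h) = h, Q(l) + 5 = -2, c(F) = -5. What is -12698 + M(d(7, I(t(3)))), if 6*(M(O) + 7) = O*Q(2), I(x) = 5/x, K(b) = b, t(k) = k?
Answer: -114394/9 ≈ -12710.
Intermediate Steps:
Q(l) = -7 (Q(l) = -5 - 2 = -7)
d(y, W) = 3 + W (d(y, W) = -9 + (W - 4*(-3)) = -9 + (W + 12) = -9 + (12 + W) = 3 + W)
M(O) = -7 - 7*O/6 (M(O) = -7 + (O*(-7))/6 = -7 + (-7*O)/6 = -7 - 7*O/6)
-12698 + M(d(7, I(t(3)))) = -12698 + (-7 - 7*(3 + 5/3)/6) = -12698 + (-7 - 7/6*14/3) = -12698 + (-7 - 49/9) = -12698 - 112/9 = -114394/9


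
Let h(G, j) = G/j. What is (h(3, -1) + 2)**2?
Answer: 1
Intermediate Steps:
(h(3, -1) + 2)**2 = (3/(-1) + 2)**2 = (3*(-1) + 2)**2 = (-3 + 2)**2 = (-1)**2 = 1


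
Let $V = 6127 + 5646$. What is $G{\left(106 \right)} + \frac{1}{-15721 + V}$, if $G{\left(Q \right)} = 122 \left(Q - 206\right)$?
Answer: $- \frac{48165601}{3948} \approx -12200.0$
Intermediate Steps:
$V = 11773$
$G{\left(Q \right)} = -25132 + 122 Q$ ($G{\left(Q \right)} = 122 \left(-206 + Q\right) = -25132 + 122 Q$)
$G{\left(106 \right)} + \frac{1}{-15721 + V} = \left(-25132 + 122 \cdot 106\right) + \frac{1}{-15721 + 11773} = \left(-25132 + 12932\right) + \frac{1}{-3948} = -12200 - \frac{1}{3948} = - \frac{48165601}{3948}$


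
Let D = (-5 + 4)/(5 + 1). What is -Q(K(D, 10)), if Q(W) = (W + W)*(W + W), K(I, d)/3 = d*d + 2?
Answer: -374544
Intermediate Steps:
D = -⅙ (D = -1/6 = -1*⅙ = -⅙ ≈ -0.16667)
K(I, d) = 6 + 3*d² (K(I, d) = 3*(d*d + 2) = 3*(d² + 2) = 3*(2 + d²) = 6 + 3*d²)
Q(W) = 4*W² (Q(W) = (2*W)*(2*W) = 4*W²)
-Q(K(D, 10)) = -4*(6 + 3*10²)² = -4*(6 + 3*100)² = -4*(6 + 300)² = -4*306² = -4*93636 = -1*374544 = -374544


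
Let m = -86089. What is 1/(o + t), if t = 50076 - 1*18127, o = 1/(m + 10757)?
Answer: 75332/2406782067 ≈ 3.1300e-5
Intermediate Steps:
o = -1/75332 (o = 1/(-86089 + 10757) = 1/(-75332) = -1/75332 ≈ -1.3275e-5)
t = 31949 (t = 50076 - 18127 = 31949)
1/(o + t) = 1/(-1/75332 + 31949) = 1/(2406782067/75332) = 75332/2406782067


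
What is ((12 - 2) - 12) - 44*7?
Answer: -310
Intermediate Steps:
((12 - 2) - 12) - 44*7 = (10 - 12) - 308 = -2 - 308 = -310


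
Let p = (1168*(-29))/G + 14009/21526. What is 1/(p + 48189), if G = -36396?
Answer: 195865074/9438851801045 ≈ 2.0751e-5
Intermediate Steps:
p = 309750059/195865074 (p = (1168*(-29))/(-36396) + 14009/21526 = -33872*(-1/36396) + 14009*(1/21526) = 8468/9099 + 14009/21526 = 309750059/195865074 ≈ 1.5814)
1/(p + 48189) = 1/(309750059/195865074 + 48189) = 1/(9438851801045/195865074) = 195865074/9438851801045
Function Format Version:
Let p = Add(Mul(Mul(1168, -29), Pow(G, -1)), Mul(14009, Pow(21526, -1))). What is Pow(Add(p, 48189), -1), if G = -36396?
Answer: Rational(195865074, 9438851801045) ≈ 2.0751e-5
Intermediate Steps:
p = Rational(309750059, 195865074) (p = Add(Mul(Mul(1168, -29), Pow(-36396, -1)), Mul(14009, Pow(21526, -1))) = Add(Mul(-33872, Rational(-1, 36396)), Mul(14009, Rational(1, 21526))) = Add(Rational(8468, 9099), Rational(14009, 21526)) = Rational(309750059, 195865074) ≈ 1.5814)
Pow(Add(p, 48189), -1) = Pow(Add(Rational(309750059, 195865074), 48189), -1) = Pow(Rational(9438851801045, 195865074), -1) = Rational(195865074, 9438851801045)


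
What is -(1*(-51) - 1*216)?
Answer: 267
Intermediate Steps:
-(1*(-51) - 1*216) = -(-51 - 216) = -1*(-267) = 267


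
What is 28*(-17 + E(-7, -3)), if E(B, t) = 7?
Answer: -280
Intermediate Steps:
28*(-17 + E(-7, -3)) = 28*(-17 + 7) = 28*(-10) = -280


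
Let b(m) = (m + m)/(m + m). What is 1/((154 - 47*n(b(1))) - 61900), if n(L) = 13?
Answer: -1/62357 ≈ -1.6037e-5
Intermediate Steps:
b(m) = 1 (b(m) = (2*m)/((2*m)) = (2*m)*(1/(2*m)) = 1)
1/((154 - 47*n(b(1))) - 61900) = 1/((154 - 47*13) - 61900) = 1/((154 - 611) - 61900) = 1/(-457 - 61900) = 1/(-62357) = -1/62357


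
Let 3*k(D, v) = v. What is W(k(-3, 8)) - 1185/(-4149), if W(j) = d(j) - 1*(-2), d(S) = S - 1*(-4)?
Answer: 4127/461 ≈ 8.9523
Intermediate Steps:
d(S) = 4 + S (d(S) = S + 4 = 4 + S)
k(D, v) = v/3
W(j) = 6 + j (W(j) = (4 + j) - 1*(-2) = (4 + j) + 2 = 6 + j)
W(k(-3, 8)) - 1185/(-4149) = (6 + (⅓)*8) - 1185/(-4149) = (6 + 8/3) - 1185*(-1/4149) = 26/3 + 395/1383 = 4127/461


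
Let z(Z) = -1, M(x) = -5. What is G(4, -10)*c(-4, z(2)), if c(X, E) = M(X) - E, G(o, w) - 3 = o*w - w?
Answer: 108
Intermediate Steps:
G(o, w) = 3 - w + o*w (G(o, w) = 3 + (o*w - w) = 3 + (-w + o*w) = 3 - w + o*w)
c(X, E) = -5 - E
G(4, -10)*c(-4, z(2)) = (3 - 1*(-10) + 4*(-10))*(-5 - 1*(-1)) = (3 + 10 - 40)*(-5 + 1) = -27*(-4) = 108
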